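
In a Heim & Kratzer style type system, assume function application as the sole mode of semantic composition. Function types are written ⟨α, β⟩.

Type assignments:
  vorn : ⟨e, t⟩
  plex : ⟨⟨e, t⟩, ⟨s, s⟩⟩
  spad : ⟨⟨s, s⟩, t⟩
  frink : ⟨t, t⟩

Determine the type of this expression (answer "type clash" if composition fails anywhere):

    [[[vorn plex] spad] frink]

[vorn plex] — plex of type ⟨⟨e, t⟩, ⟨s, s⟩⟩ combines with vorn of type ⟨e, t⟩: type ⟨s, s⟩.
[[vorn plex] spad] — spad of type ⟨⟨s, s⟩, t⟩ combines with [vorn plex] of type ⟨s, s⟩: type t.
[[[vorn plex] spad] frink] — frink of type ⟨t, t⟩ combines with [[vorn plex] spad] of type t: type t.

t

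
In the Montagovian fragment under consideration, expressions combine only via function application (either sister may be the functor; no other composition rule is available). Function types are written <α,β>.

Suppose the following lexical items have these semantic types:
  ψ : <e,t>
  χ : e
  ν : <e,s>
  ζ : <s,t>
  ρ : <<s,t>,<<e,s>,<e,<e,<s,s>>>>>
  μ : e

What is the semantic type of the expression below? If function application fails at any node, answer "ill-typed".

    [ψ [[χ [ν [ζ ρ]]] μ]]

[ζ ρ]: ρ is <<s,t>,<<e,s>,<e,<e,<s,s>>>>>, ζ is <s,t>; result <<e,s>,<e,<e,<s,s>>>>.
[ν [ζ ρ]]: [ζ ρ] is <<e,s>,<e,<e,<s,s>>>>, ν is <e,s>; result <e,<e,<s,s>>>.
[χ [ν [ζ ρ]]]: [ν [ζ ρ]] is <e,<e,<s,s>>>, χ is e; result <e,<s,s>>.
[[χ [ν [ζ ρ]]] μ]: [χ [ν [ζ ρ]]] is <e,<s,s>>, μ is e; result <s,s>.
At [ψ [[χ [ν [ζ ρ]]] μ]]: neither <e,t> nor <s,s> can take the other as argument; the node is ill-typed.

ill-typed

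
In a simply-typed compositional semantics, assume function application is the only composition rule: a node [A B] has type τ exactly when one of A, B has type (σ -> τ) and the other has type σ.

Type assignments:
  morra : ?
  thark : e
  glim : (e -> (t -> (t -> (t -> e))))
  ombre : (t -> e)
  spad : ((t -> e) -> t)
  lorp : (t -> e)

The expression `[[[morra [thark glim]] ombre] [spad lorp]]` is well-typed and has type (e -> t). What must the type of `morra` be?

At [[[morra [thark glim]] ombre] [spad lorp]] (required: (e -> t)): [spad lorp] is t, which is not a function with range (e -> t); hence [[morra [thark glim]] ombre] is the functor — type (t -> (e -> t)).
At [[morra [thark glim]] ombre] (required: (t -> (e -> t))): ombre is (t -> e), which is not a function with range (t -> (e -> t)); hence [morra [thark glim]] is the functor — type ((t -> e) -> (t -> (e -> t))).
At [morra [thark glim]] (required: ((t -> e) -> (t -> (e -> t)))): [thark glim] is (t -> (t -> (t -> e))), which is not a function with range ((t -> e) -> (t -> (e -> t))); hence morra is the functor — type ((t -> (t -> (t -> e))) -> ((t -> e) -> (t -> (e -> t)))).

((t -> (t -> (t -> e))) -> ((t -> e) -> (t -> (e -> t))))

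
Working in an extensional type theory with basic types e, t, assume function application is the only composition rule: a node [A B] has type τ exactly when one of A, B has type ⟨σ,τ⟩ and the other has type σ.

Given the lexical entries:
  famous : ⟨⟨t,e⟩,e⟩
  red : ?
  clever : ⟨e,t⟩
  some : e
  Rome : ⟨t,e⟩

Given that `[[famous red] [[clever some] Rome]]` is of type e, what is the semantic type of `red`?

[[famous red] [[clever some] Rome]] must have type e. The sister [[clever some] Rome] has type e; that is not a function onto e, so [famous red] must be the functor, of type ⟨e,e⟩.
[famous red] must have type ⟨e,e⟩. The sister famous has type ⟨⟨t,e⟩,e⟩; that is not a function onto ⟨e,e⟩, so red must be the functor, of type ⟨⟨⟨t,e⟩,e⟩,⟨e,e⟩⟩.

⟨⟨⟨t,e⟩,e⟩,⟨e,e⟩⟩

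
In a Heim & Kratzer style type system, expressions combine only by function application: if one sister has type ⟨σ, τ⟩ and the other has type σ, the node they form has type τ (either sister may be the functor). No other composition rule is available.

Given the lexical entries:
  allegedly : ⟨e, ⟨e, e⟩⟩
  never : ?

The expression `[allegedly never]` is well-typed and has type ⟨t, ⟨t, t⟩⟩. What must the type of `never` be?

At [allegedly never] (required: ⟨t, ⟨t, t⟩⟩): allegedly is ⟨e, ⟨e, e⟩⟩, which is not a function with range ⟨t, ⟨t, t⟩⟩; hence never is the functor — type ⟨⟨e, ⟨e, e⟩⟩, ⟨t, ⟨t, t⟩⟩⟩.

⟨⟨e, ⟨e, e⟩⟩, ⟨t, ⟨t, t⟩⟩⟩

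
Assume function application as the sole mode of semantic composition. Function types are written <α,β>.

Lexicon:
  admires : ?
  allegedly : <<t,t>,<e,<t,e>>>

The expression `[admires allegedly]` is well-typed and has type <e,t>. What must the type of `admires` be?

<<<t,t>,<e,<t,e>>>,<e,t>>

[admires allegedly] must have type <e,t>. The sister allegedly has type <<t,t>,<e,<t,e>>>; that is not a function onto <e,t>, so admires must be the functor, of type <<<t,t>,<e,<t,e>>>,<e,t>>.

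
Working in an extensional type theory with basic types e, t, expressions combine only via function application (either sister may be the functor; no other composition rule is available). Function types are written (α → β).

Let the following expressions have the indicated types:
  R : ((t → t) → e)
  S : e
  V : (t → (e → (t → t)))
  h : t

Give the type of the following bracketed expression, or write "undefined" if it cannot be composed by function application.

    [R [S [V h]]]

At [V h], V : (t → (e → (t → t))) takes h : t, giving (e → (t → t)).
At [S [V h]], [V h] : (e → (t → t)) takes S : e, giving (t → t).
At [R [S [V h]]], R : ((t → t) → e) takes [S [V h]] : (t → t), giving e.

e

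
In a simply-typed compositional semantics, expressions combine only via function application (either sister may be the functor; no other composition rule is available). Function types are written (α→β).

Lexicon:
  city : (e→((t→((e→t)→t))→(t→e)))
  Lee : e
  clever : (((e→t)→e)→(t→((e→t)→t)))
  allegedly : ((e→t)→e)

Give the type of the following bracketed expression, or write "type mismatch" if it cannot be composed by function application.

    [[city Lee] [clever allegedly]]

(t→e)

[city Lee]: (e→((t→((e→t)→t))→(t→e))) applied to e yields ((t→((e→t)→t))→(t→e)).
[clever allegedly]: (((e→t)→e)→(t→((e→t)→t))) applied to ((e→t)→e) yields (t→((e→t)→t)).
[[city Lee] [clever allegedly]]: ((t→((e→t)→t))→(t→e)) applied to (t→((e→t)→t)) yields (t→e).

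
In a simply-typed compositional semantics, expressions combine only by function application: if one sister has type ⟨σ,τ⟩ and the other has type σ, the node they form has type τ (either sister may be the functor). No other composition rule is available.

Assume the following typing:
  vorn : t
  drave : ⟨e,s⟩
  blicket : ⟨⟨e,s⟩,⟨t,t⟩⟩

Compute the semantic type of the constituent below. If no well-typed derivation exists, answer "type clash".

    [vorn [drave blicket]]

t

[drave blicket]: ⟨⟨e,s⟩,⟨t,t⟩⟩ applied to ⟨e,s⟩ yields ⟨t,t⟩.
[vorn [drave blicket]]: ⟨t,t⟩ applied to t yields t.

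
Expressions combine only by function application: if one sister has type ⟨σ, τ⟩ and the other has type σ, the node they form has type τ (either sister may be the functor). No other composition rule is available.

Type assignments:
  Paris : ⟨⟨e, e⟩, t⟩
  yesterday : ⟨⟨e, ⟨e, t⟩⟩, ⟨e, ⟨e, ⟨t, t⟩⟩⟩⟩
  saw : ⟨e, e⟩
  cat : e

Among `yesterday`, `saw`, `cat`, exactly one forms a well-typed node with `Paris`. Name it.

yesterday : ⟨⟨e, ⟨e, t⟩⟩, ⟨e, ⟨e, ⟨t, t⟩⟩⟩⟩ — Paris needs ⟨e, e⟩; yesterday needs ⟨e, ⟨e, t⟩⟩; neither fits.
saw — combines: Paris : ⟨⟨e, e⟩, t⟩ takes saw : ⟨e, e⟩ as argument, giving t.
cat : e — Paris needs ⟨e, e⟩; cat needs nothing (atomic); neither fits.

saw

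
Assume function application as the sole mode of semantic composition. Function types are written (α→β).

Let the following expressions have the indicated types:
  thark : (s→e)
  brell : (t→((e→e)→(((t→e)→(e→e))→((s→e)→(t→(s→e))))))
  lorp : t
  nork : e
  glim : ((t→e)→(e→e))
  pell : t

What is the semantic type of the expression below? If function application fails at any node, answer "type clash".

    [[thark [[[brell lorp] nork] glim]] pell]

type clash

[brell lorp]: brell is (t→((e→e)→(((t→e)→(e→e))→((s→e)→(t→(s→e)))))), lorp is t; result ((e→e)→(((t→e)→(e→e))→((s→e)→(t→(s→e))))).
[[brell lorp] nork]: ((e→e)→(((t→e)→(e→e))→((s→e)→(t→(s→e))))) and e cannot combine by function application — type clash.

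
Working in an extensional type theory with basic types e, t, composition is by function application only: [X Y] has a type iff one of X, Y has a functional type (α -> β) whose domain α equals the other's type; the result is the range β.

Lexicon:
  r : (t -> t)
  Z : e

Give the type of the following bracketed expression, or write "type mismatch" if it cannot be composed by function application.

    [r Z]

[r Z]: (t -> t) and e cannot combine by function application — type clash.

type mismatch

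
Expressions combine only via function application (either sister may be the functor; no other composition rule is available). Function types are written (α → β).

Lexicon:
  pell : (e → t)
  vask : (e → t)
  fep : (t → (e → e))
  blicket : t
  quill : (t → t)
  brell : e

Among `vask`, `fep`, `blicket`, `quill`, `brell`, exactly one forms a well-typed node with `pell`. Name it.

brell

vask : (e → t) — pell needs e; vask needs e; neither fits.
fep : (t → (e → e)) — pell needs e; fep needs t; neither fits.
blicket : t — pell needs e; blicket needs nothing (atomic); neither fits.
quill : (t → t) — pell needs e; quill needs t; neither fits.
brell — combines: pell : (e → t) takes brell : e as argument, giving t.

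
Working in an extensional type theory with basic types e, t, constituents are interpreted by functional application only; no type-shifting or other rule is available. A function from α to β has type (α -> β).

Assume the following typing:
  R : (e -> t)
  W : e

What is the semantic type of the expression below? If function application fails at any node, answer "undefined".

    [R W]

t

At [R W], R : (e -> t) takes W : e, giving t.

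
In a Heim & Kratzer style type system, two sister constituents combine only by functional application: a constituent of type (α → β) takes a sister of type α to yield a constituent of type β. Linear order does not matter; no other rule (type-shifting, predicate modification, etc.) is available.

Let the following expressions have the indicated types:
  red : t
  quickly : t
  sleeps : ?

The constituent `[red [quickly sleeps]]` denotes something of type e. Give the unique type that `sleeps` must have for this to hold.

For [red [quickly sleeps]] to have type e with red of type t, [quickly sleeps] must be the function: [quickly sleeps] : (t → e).
For [quickly sleeps] to have type (t → e) with quickly of type t, sleeps must be the function: sleeps : (t → (t → e)).

(t → (t → e))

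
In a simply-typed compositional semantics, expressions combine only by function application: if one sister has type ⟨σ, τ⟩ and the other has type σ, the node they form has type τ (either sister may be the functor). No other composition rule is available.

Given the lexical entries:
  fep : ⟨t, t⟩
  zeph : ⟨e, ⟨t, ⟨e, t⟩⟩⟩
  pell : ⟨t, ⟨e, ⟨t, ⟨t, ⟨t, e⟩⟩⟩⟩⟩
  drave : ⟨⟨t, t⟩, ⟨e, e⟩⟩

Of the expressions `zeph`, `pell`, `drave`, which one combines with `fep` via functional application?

zeph : ⟨e, ⟨t, ⟨e, t⟩⟩⟩ — neither side's domain matches the other.
pell : ⟨t, ⟨e, ⟨t, ⟨t, ⟨t, e⟩⟩⟩⟩⟩ — neither side's domain matches the other.
drave — combines: drave : ⟨⟨t, t⟩, ⟨e, e⟩⟩ takes fep : ⟨t, t⟩ as argument, giving ⟨e, e⟩.

drave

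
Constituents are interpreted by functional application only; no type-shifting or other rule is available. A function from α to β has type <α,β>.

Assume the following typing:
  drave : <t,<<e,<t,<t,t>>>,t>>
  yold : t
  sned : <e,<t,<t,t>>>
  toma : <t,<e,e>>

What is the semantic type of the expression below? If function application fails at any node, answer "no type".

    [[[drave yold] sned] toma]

[drave yold] — drave of type <t,<<e,<t,<t,t>>>,t>> combines with yold of type t: type <<e,<t,<t,t>>>,t>.
[[drave yold] sned] — [drave yold] of type <<e,<t,<t,t>>>,t> combines with sned of type <e,<t,<t,t>>>: type t.
[[[drave yold] sned] toma] — toma of type <t,<e,e>> combines with [[drave yold] sned] of type t: type <e,e>.

<e,e>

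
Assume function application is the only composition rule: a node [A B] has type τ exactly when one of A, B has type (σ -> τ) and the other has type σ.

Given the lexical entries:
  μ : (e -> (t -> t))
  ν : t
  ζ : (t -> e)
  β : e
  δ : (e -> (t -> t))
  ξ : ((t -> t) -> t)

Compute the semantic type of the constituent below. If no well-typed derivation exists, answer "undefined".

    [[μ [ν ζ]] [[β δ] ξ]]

[ν ζ] — ζ of type (t -> e) combines with ν of type t: type e.
[μ [ν ζ]] — μ of type (e -> (t -> t)) combines with [ν ζ] of type e: type (t -> t).
[β δ] — δ of type (e -> (t -> t)) combines with β of type e: type (t -> t).
[[β δ] ξ] — ξ of type ((t -> t) -> t) combines with [β δ] of type (t -> t): type t.
[[μ [ν ζ]] [[β δ] ξ]] — [μ [ν ζ]] of type (t -> t) combines with [[β δ] ξ] of type t: type t.

t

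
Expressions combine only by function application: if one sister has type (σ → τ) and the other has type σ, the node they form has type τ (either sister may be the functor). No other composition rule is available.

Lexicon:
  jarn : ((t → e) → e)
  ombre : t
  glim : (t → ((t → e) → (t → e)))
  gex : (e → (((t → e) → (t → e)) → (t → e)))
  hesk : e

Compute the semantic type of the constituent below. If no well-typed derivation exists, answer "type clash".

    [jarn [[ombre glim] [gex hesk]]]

e

[ombre glim]: glim is (t → ((t → e) → (t → e))), ombre is t; result ((t → e) → (t → e)).
[gex hesk]: gex is (e → (((t → e) → (t → e)) → (t → e))), hesk is e; result (((t → e) → (t → e)) → (t → e)).
[[ombre glim] [gex hesk]]: [gex hesk] is (((t → e) → (t → e)) → (t → e)), [ombre glim] is ((t → e) → (t → e)); result (t → e).
[jarn [[ombre glim] [gex hesk]]]: jarn is ((t → e) → e), [[ombre glim] [gex hesk]] is (t → e); result e.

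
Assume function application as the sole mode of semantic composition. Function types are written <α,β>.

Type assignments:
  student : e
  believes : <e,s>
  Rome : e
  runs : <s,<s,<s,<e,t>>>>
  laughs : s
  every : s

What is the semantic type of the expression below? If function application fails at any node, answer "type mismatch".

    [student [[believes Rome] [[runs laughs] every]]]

[believes Rome]: believes is <e,s>, Rome is e; result s.
[runs laughs]: runs is <s,<s,<s,<e,t>>>>, laughs is s; result <s,<s,<e,t>>>.
[[runs laughs] every]: [runs laughs] is <s,<s,<e,t>>>, every is s; result <s,<e,t>>.
[[believes Rome] [[runs laughs] every]]: [[runs laughs] every] is <s,<e,t>>, [believes Rome] is s; result <e,t>.
[student [[believes Rome] [[runs laughs] every]]]: [[believes Rome] [[runs laughs] every]] is <e,t>, student is e; result t.

t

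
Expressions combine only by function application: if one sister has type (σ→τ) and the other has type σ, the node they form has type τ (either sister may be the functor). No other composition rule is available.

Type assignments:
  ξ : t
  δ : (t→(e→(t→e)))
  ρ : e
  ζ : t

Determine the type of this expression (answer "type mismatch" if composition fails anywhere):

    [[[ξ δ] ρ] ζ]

e

At [ξ δ], δ : (t→(e→(t→e))) takes ξ : t, giving (e→(t→e)).
At [[ξ δ] ρ], [ξ δ] : (e→(t→e)) takes ρ : e, giving (t→e).
At [[[ξ δ] ρ] ζ], [[ξ δ] ρ] : (t→e) takes ζ : t, giving e.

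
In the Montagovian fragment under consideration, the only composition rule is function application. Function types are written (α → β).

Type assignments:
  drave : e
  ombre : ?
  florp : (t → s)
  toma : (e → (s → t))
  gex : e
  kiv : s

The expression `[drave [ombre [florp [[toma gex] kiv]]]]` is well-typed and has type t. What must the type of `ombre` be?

(s → (e → t))

[drave [ombre [florp [[toma gex] kiv]]]] must have type t. The sister drave has type e; that is not a function onto t, so [ombre [florp [[toma gex] kiv]]] must be the functor, of type (e → t).
[ombre [florp [[toma gex] kiv]]] must have type (e → t). The sister [florp [[toma gex] kiv]] has type s; that is not a function onto (e → t), so ombre must be the functor, of type (s → (e → t)).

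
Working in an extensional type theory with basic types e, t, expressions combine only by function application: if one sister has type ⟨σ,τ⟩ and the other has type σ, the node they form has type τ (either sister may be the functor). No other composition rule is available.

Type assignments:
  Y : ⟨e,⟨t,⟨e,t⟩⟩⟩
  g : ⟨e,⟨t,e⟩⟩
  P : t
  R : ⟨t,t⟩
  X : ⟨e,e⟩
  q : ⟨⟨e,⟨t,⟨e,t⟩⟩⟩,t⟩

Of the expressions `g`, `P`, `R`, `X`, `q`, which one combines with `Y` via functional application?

g : ⟨e,⟨t,e⟩⟩ — does not combine with Y.
P : t — does not combine with Y.
R : ⟨t,t⟩ — does not combine with Y.
X : ⟨e,e⟩ — does not combine with Y.
q — combines: q : ⟨⟨e,⟨t,⟨e,t⟩⟩⟩,t⟩ takes Y : ⟨e,⟨t,⟨e,t⟩⟩⟩ as argument, giving t.

q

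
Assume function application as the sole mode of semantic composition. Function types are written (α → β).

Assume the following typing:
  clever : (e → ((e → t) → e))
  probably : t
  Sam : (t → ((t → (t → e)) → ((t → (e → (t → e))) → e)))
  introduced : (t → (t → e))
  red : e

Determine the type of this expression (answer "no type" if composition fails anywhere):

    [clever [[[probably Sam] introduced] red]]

[probably Sam]: Sam is (t → ((t → (t → e)) → ((t → (e → (t → e))) → e))), probably is t; result ((t → (t → e)) → ((t → (e → (t → e))) → e)).
[[probably Sam] introduced]: [probably Sam] is ((t → (t → e)) → ((t → (e → (t → e))) → e)), introduced is (t → (t → e)); result ((t → (e → (t → e))) → e).
At [[[probably Sam] introduced] red]: neither ((t → (e → (t → e))) → e) nor e can take the other as argument; the node is ill-typed.

no type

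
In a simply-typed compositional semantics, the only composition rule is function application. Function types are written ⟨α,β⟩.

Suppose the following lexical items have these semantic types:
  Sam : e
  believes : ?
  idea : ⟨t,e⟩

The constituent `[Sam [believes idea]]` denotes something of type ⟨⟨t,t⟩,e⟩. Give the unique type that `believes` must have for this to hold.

For [Sam [believes idea]] to have type ⟨⟨t,t⟩,e⟩ with Sam of type e, [believes idea] must be the function: [believes idea] : ⟨e,⟨⟨t,t⟩,e⟩⟩.
For [believes idea] to have type ⟨e,⟨⟨t,t⟩,e⟩⟩ with idea of type ⟨t,e⟩, believes must be the function: believes : ⟨⟨t,e⟩,⟨e,⟨⟨t,t⟩,e⟩⟩⟩.

⟨⟨t,e⟩,⟨e,⟨⟨t,t⟩,e⟩⟩⟩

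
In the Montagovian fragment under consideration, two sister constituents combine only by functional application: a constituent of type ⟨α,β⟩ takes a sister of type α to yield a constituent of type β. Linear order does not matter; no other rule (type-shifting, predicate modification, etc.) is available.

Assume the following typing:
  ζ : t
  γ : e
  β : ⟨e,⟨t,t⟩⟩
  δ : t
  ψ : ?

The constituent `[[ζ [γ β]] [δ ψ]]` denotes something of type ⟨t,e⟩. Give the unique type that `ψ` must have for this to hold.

⟨t,⟨t,⟨t,e⟩⟩⟩

[[ζ [γ β]] [δ ψ]] must have type ⟨t,e⟩. The sister [ζ [γ β]] has type t; that is not a function onto ⟨t,e⟩, so [δ ψ] must be the functor, of type ⟨t,⟨t,e⟩⟩.
[δ ψ] must have type ⟨t,⟨t,e⟩⟩. The sister δ has type t; that is not a function onto ⟨t,⟨t,e⟩⟩, so ψ must be the functor, of type ⟨t,⟨t,⟨t,e⟩⟩⟩.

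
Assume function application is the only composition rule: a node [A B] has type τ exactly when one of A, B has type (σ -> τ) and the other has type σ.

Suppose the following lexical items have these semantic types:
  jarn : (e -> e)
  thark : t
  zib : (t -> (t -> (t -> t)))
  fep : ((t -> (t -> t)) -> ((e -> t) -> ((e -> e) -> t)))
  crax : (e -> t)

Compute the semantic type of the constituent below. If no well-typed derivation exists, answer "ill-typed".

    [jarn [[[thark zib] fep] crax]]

[thark zib]: (t -> (t -> (t -> t))) applied to t yields (t -> (t -> t)).
[[thark zib] fep]: ((t -> (t -> t)) -> ((e -> t) -> ((e -> e) -> t))) applied to (t -> (t -> t)) yields ((e -> t) -> ((e -> e) -> t)).
[[[thark zib] fep] crax]: ((e -> t) -> ((e -> e) -> t)) applied to (e -> t) yields ((e -> e) -> t).
[jarn [[[thark zib] fep] crax]]: ((e -> e) -> t) applied to (e -> e) yields t.

t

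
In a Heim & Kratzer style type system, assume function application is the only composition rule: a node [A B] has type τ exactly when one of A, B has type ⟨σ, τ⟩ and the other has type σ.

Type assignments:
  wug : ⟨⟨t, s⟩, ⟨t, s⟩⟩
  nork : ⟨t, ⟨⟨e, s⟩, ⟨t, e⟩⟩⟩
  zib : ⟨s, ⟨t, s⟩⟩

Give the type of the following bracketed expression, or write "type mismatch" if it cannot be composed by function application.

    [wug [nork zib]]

type mismatch

At [nork zib]: neither ⟨t, ⟨⟨e, s⟩, ⟨t, e⟩⟩⟩ nor ⟨s, ⟨t, s⟩⟩ can take the other as argument; the node is ill-typed.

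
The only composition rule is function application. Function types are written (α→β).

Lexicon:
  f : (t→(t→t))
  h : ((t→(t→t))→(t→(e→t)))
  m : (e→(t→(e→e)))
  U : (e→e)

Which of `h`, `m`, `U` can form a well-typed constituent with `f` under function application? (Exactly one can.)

h

h — combines: h : ((t→(t→t))→(t→(e→t))) takes f : (t→(t→t)) as argument, giving (t→(e→t)).
m : (e→(t→(e→e))) — f needs t; m needs e; neither fits.
U : (e→e) — f needs t; U needs e; neither fits.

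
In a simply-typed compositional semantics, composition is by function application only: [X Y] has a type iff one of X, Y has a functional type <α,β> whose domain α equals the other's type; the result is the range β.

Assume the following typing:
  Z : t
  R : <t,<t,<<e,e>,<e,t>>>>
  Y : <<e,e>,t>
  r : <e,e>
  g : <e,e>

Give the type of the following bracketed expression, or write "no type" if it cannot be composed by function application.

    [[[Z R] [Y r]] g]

[Z R]: functor R : <t,<t,<<e,e>,<e,t>>>>, argument Z : t; result <t,<<e,e>,<e,t>>>.
[Y r]: functor Y : <<e,e>,t>, argument r : <e,e>; result t.
[[Z R] [Y r]]: functor [Z R] : <t,<<e,e>,<e,t>>>, argument [Y r] : t; result <<e,e>,<e,t>>.
[[[Z R] [Y r]] g]: functor [[Z R] [Y r]] : <<e,e>,<e,t>>, argument g : <e,e>; result <e,t>.

<e,t>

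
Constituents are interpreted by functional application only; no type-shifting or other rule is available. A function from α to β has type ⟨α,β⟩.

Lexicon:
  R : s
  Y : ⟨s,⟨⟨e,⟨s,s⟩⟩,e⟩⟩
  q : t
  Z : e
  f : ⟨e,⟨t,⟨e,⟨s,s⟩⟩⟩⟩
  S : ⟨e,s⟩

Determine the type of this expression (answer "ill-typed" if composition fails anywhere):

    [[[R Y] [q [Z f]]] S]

[R Y]: functor Y : ⟨s,⟨⟨e,⟨s,s⟩⟩,e⟩⟩, argument R : s; result ⟨⟨e,⟨s,s⟩⟩,e⟩.
[Z f]: functor f : ⟨e,⟨t,⟨e,⟨s,s⟩⟩⟩⟩, argument Z : e; result ⟨t,⟨e,⟨s,s⟩⟩⟩.
[q [Z f]]: functor [Z f] : ⟨t,⟨e,⟨s,s⟩⟩⟩, argument q : t; result ⟨e,⟨s,s⟩⟩.
[[R Y] [q [Z f]]]: functor [R Y] : ⟨⟨e,⟨s,s⟩⟩,e⟩, argument [q [Z f]] : ⟨e,⟨s,s⟩⟩; result e.
[[[R Y] [q [Z f]]] S]: functor S : ⟨e,s⟩, argument [[R Y] [q [Z f]]] : e; result s.

s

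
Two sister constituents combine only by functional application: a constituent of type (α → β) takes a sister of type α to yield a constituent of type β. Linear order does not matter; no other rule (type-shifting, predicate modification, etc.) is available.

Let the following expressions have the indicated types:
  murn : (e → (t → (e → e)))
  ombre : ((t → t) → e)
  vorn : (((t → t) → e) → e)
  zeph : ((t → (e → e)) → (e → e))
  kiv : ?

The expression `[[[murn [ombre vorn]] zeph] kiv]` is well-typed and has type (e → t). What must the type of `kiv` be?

[[[murn [ombre vorn]] zeph] kiv] must have type (e → t). The sister [[murn [ombre vorn]] zeph] has type (e → e); that is not a function onto (e → t), so kiv must be the functor, of type ((e → e) → (e → t)).

((e → e) → (e → t))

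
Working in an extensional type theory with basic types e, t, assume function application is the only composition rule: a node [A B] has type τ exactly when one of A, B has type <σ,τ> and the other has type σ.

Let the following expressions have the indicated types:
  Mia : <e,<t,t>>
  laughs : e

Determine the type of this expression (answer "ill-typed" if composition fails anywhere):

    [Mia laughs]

<t,t>

At [Mia laughs], Mia : <e,<t,t>> takes laughs : e, giving <t,t>.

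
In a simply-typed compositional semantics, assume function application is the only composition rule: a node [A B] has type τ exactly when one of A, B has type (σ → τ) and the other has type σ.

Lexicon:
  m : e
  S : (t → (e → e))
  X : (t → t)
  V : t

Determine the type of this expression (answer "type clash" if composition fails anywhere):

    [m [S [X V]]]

e

[X V]: functor X : (t → t), argument V : t; result t.
[S [X V]]: functor S : (t → (e → e)), argument [X V] : t; result (e → e).
[m [S [X V]]]: functor [S [X V]] : (e → e), argument m : e; result e.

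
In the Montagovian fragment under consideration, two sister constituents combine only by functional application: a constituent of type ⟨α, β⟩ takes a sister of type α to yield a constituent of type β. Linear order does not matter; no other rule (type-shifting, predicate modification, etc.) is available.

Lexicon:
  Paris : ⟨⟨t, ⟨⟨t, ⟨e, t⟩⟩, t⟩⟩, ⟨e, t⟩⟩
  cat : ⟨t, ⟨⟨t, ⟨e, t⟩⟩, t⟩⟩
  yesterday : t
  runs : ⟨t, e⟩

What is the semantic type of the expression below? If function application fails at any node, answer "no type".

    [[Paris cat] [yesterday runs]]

t

[Paris cat]: Paris is ⟨⟨t, ⟨⟨t, ⟨e, t⟩⟩, t⟩⟩, ⟨e, t⟩⟩, cat is ⟨t, ⟨⟨t, ⟨e, t⟩⟩, t⟩⟩; result ⟨e, t⟩.
[yesterday runs]: runs is ⟨t, e⟩, yesterday is t; result e.
[[Paris cat] [yesterday runs]]: [Paris cat] is ⟨e, t⟩, [yesterday runs] is e; result t.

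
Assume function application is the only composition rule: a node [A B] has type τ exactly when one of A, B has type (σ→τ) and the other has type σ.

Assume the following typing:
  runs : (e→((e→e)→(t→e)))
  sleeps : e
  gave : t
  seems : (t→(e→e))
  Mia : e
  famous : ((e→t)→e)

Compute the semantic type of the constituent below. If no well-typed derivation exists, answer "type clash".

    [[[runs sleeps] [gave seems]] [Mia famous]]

type clash

At [runs sleeps], runs : (e→((e→e)→(t→e))) takes sleeps : e, giving ((e→e)→(t→e)).
At [gave seems], seems : (t→(e→e)) takes gave : t, giving (e→e).
At [[runs sleeps] [gave seems]], [runs sleeps] : ((e→e)→(t→e)) takes [gave seems] : (e→e), giving (t→e).
[Mia famous]: e with ((e→t)→e) — neither is a function whose domain matches the other; composition fails here.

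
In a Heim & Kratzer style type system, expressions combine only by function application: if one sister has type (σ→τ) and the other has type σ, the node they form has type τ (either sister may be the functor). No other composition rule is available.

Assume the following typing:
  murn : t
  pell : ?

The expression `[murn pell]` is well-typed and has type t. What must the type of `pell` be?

(t→t)

[murn pell] must have type t. The sister murn has type t; that is not a function onto t, so pell must be the functor, of type (t→t).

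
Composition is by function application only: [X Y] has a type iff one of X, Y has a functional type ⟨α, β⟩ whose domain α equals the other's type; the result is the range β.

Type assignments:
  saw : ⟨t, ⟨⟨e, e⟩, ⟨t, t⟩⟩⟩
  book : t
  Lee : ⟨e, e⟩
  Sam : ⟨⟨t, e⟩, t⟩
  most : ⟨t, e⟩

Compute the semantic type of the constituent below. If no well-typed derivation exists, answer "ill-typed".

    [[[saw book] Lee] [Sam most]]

[saw book]: saw is ⟨t, ⟨⟨e, e⟩, ⟨t, t⟩⟩⟩, book is t; result ⟨⟨e, e⟩, ⟨t, t⟩⟩.
[[saw book] Lee]: [saw book] is ⟨⟨e, e⟩, ⟨t, t⟩⟩, Lee is ⟨e, e⟩; result ⟨t, t⟩.
[Sam most]: Sam is ⟨⟨t, e⟩, t⟩, most is ⟨t, e⟩; result t.
[[[saw book] Lee] [Sam most]]: [[saw book] Lee] is ⟨t, t⟩, [Sam most] is t; result t.

t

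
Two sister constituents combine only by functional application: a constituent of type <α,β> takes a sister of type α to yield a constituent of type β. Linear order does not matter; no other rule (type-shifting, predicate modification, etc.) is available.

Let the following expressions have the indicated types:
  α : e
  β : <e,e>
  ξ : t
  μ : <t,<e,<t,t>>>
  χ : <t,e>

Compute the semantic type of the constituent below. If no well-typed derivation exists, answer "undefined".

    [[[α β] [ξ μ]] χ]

undefined

[α β]: functor β : <e,e>, argument α : e; result e.
[ξ μ]: functor μ : <t,<e,<t,t>>>, argument ξ : t; result <e,<t,t>>.
[[α β] [ξ μ]]: functor [ξ μ] : <e,<t,t>>, argument [α β] : e; result <t,t>.
At [[[α β] [ξ μ]] χ]: neither <t,t> nor <t,e> can take the other as argument; the node is ill-typed.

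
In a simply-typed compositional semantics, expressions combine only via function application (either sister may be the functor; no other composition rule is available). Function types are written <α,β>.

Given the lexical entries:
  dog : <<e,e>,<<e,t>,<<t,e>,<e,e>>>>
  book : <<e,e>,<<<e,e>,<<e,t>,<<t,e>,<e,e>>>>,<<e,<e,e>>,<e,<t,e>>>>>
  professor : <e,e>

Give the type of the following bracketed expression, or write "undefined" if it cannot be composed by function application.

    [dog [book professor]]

[book professor] — book of type <<e,e>,<<<e,e>,<<e,t>,<<t,e>,<e,e>>>>,<<e,<e,e>>,<e,<t,e>>>>> combines with professor of type <e,e>: type <<<e,e>,<<e,t>,<<t,e>,<e,e>>>>,<<e,<e,e>>,<e,<t,e>>>>.
[dog [book professor]] — [book professor] of type <<<e,e>,<<e,t>,<<t,e>,<e,e>>>>,<<e,<e,e>>,<e,<t,e>>>> combines with dog of type <<e,e>,<<e,t>,<<t,e>,<e,e>>>>: type <<e,<e,e>>,<e,<t,e>>>.

<<e,<e,e>>,<e,<t,e>>>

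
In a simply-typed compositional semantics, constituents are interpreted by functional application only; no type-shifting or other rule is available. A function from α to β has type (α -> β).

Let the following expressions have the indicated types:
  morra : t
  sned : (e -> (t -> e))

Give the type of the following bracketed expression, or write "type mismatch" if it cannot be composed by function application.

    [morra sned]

[morra sned]: t and (e -> (t -> e)) cannot combine by function application — type clash.

type mismatch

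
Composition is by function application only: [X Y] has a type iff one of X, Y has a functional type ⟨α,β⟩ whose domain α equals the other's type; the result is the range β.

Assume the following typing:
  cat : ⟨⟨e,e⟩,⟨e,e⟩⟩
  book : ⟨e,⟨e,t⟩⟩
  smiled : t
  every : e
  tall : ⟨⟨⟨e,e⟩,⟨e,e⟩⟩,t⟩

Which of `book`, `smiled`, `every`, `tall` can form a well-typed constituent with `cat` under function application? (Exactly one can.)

tall

book : ⟨e,⟨e,t⟩⟩ — cat needs ⟨e,e⟩; book needs e; neither fits.
smiled : t — cat needs ⟨e,e⟩; smiled needs nothing (atomic); neither fits.
every : e — cat needs ⟨e,e⟩; every needs nothing (atomic); neither fits.
tall — combines: tall : ⟨⟨⟨e,e⟩,⟨e,e⟩⟩,t⟩ takes cat : ⟨⟨e,e⟩,⟨e,e⟩⟩ as argument, giving t.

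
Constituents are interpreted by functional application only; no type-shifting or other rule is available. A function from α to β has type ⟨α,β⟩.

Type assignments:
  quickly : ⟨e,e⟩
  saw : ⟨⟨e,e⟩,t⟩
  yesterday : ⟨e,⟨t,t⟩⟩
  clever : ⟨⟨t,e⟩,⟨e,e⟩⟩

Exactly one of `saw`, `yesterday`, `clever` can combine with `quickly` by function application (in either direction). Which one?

saw — combines: saw : ⟨⟨e,e⟩,t⟩ takes quickly : ⟨e,e⟩ as argument, giving t.
yesterday : ⟨e,⟨t,t⟩⟩ — no; quickly wants e, and yesterday wants e.
clever : ⟨⟨t,e⟩,⟨e,e⟩⟩ — no; quickly wants e, and clever wants ⟨t,e⟩.

saw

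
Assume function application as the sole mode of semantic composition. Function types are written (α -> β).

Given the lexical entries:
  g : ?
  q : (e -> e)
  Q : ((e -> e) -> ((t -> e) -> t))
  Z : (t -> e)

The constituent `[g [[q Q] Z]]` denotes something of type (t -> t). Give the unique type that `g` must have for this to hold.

(t -> (t -> t))

[g [[q Q] Z]] must have type (t -> t). The sister [[q Q] Z] has type t; that is not a function onto (t -> t), so g must be the functor, of type (t -> (t -> t)).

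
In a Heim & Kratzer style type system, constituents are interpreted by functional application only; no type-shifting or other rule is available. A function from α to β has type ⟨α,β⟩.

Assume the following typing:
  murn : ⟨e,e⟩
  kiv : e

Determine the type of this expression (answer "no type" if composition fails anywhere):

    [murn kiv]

e

[murn kiv]: ⟨e,e⟩ applied to e yields e.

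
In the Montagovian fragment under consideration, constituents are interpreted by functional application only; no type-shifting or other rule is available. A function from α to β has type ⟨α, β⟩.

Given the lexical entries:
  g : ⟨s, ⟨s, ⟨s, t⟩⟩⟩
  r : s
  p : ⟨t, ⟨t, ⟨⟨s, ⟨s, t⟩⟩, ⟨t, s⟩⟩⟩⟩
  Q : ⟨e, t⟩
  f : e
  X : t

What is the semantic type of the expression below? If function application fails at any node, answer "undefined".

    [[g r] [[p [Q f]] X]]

⟨t, s⟩

[g r]: g is ⟨s, ⟨s, ⟨s, t⟩⟩⟩, r is s; result ⟨s, ⟨s, t⟩⟩.
[Q f]: Q is ⟨e, t⟩, f is e; result t.
[p [Q f]]: p is ⟨t, ⟨t, ⟨⟨s, ⟨s, t⟩⟩, ⟨t, s⟩⟩⟩⟩, [Q f] is t; result ⟨t, ⟨⟨s, ⟨s, t⟩⟩, ⟨t, s⟩⟩⟩.
[[p [Q f]] X]: [p [Q f]] is ⟨t, ⟨⟨s, ⟨s, t⟩⟩, ⟨t, s⟩⟩⟩, X is t; result ⟨⟨s, ⟨s, t⟩⟩, ⟨t, s⟩⟩.
[[g r] [[p [Q f]] X]]: [[p [Q f]] X] is ⟨⟨s, ⟨s, t⟩⟩, ⟨t, s⟩⟩, [g r] is ⟨s, ⟨s, t⟩⟩; result ⟨t, s⟩.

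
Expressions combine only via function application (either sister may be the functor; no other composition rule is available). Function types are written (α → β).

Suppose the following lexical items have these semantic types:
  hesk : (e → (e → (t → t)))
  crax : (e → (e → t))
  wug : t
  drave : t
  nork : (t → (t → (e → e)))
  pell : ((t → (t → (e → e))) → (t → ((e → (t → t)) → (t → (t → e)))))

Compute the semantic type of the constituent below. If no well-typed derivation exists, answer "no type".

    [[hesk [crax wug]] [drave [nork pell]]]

no type

[crax wug]: (e → (e → t)) with t — neither is a function whose domain matches the other; composition fails here.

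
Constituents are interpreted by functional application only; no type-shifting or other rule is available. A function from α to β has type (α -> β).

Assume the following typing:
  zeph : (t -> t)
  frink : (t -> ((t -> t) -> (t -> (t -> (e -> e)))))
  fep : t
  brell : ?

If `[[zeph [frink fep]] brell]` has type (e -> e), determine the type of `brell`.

At [[zeph [frink fep]] brell] (required: (e -> e)): [zeph [frink fep]] is (t -> (t -> (e -> e))), which is not a function with range (e -> e); hence brell is the functor — type ((t -> (t -> (e -> e))) -> (e -> e)).

((t -> (t -> (e -> e))) -> (e -> e))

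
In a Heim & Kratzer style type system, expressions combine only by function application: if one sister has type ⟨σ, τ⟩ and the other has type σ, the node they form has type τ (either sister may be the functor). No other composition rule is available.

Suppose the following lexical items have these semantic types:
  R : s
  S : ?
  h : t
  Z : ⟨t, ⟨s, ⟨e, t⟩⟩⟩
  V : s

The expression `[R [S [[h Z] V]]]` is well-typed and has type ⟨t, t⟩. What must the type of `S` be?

⟨⟨e, t⟩, ⟨s, ⟨t, t⟩⟩⟩

[R [S [[h Z] V]]] must have type ⟨t, t⟩. The sister R has type s; that is not a function onto ⟨t, t⟩, so [S [[h Z] V]] must be the functor, of type ⟨s, ⟨t, t⟩⟩.
[S [[h Z] V]] must have type ⟨s, ⟨t, t⟩⟩. The sister [[h Z] V] has type ⟨e, t⟩; that is not a function onto ⟨s, ⟨t, t⟩⟩, so S must be the functor, of type ⟨⟨e, t⟩, ⟨s, ⟨t, t⟩⟩⟩.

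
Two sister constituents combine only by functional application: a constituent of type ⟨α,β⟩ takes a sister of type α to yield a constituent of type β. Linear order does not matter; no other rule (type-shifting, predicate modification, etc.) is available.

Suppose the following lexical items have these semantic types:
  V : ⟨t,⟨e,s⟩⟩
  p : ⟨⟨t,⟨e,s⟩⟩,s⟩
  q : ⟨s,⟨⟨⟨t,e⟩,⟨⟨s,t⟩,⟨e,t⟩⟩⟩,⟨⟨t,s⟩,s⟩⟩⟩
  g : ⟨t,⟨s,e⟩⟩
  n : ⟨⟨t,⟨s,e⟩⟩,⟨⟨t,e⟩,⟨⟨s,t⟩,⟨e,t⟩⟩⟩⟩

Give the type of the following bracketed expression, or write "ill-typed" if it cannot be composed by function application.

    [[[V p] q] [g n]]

At [V p], p : ⟨⟨t,⟨e,s⟩⟩,s⟩ takes V : ⟨t,⟨e,s⟩⟩, giving s.
At [[V p] q], q : ⟨s,⟨⟨⟨t,e⟩,⟨⟨s,t⟩,⟨e,t⟩⟩⟩,⟨⟨t,s⟩,s⟩⟩⟩ takes [V p] : s, giving ⟨⟨⟨t,e⟩,⟨⟨s,t⟩,⟨e,t⟩⟩⟩,⟨⟨t,s⟩,s⟩⟩.
At [g n], n : ⟨⟨t,⟨s,e⟩⟩,⟨⟨t,e⟩,⟨⟨s,t⟩,⟨e,t⟩⟩⟩⟩ takes g : ⟨t,⟨s,e⟩⟩, giving ⟨⟨t,e⟩,⟨⟨s,t⟩,⟨e,t⟩⟩⟩.
At [[[V p] q] [g n]], [[V p] q] : ⟨⟨⟨t,e⟩,⟨⟨s,t⟩,⟨e,t⟩⟩⟩,⟨⟨t,s⟩,s⟩⟩ takes [g n] : ⟨⟨t,e⟩,⟨⟨s,t⟩,⟨e,t⟩⟩⟩, giving ⟨⟨t,s⟩,s⟩.

⟨⟨t,s⟩,s⟩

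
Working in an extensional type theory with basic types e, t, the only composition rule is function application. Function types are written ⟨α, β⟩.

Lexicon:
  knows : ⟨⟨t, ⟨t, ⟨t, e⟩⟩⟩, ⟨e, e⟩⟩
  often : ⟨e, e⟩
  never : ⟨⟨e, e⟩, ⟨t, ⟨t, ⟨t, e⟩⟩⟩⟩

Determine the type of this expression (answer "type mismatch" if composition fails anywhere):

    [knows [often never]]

[often never] — never of type ⟨⟨e, e⟩, ⟨t, ⟨t, ⟨t, e⟩⟩⟩⟩ combines with often of type ⟨e, e⟩: type ⟨t, ⟨t, ⟨t, e⟩⟩⟩.
[knows [often never]] — knows of type ⟨⟨t, ⟨t, ⟨t, e⟩⟩⟩, ⟨e, e⟩⟩ combines with [often never] of type ⟨t, ⟨t, ⟨t, e⟩⟩⟩: type ⟨e, e⟩.

⟨e, e⟩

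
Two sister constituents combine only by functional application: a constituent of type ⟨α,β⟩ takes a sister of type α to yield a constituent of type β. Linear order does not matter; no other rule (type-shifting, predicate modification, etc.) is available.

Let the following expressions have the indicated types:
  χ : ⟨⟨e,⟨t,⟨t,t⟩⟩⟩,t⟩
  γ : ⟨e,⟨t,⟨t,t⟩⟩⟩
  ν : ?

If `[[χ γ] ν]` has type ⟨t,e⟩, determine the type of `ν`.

⟨t,⟨t,e⟩⟩

[[χ γ] ν] is required to be ⟨t,e⟩. [χ γ] : t cannot yield ⟨t,e⟩ as functor, so ν : ⟨t,⟨t,e⟩⟩.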